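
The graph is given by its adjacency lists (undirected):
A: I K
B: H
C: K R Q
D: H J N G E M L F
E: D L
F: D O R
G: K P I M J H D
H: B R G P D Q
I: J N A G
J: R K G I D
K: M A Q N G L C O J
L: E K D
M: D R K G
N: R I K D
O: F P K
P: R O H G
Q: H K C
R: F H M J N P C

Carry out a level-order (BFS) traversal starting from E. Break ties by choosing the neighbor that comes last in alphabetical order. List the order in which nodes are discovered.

E L D K N M J H G F Q O C A R I P B

Visit E; enqueue L, D → queue [L, D]
Visit L; enqueue K → queue [D, K]
Visit D; enqueue N, M, J, H, G, F → queue [K, N, M, J, H, G, F]
Visit K; enqueue Q, O, C, A → queue [N, M, J, H, G, F, Q, O, C, A]
Visit N; enqueue R, I → queue [M, J, H, G, F, Q, O, C, A, R, I]
Visit M → queue [J, H, G, F, Q, O, C, A, R, I]
Visit J → queue [H, G, F, Q, O, C, A, R, I]
Visit H; enqueue P, B → queue [G, F, Q, O, C, A, R, I, P, B]
Visit G → queue [F, Q, O, C, A, R, I, P, B]
Visit F → queue [Q, O, C, A, R, I, P, B]
Visit Q → queue [O, C, A, R, I, P, B]
Visit O → queue [C, A, R, I, P, B]
Visit C → queue [A, R, I, P, B]
Visit A → queue [R, I, P, B]
Visit R → queue [I, P, B]
Visit I → queue [P, B]
Visit P → queue [B]
Visit B → queue []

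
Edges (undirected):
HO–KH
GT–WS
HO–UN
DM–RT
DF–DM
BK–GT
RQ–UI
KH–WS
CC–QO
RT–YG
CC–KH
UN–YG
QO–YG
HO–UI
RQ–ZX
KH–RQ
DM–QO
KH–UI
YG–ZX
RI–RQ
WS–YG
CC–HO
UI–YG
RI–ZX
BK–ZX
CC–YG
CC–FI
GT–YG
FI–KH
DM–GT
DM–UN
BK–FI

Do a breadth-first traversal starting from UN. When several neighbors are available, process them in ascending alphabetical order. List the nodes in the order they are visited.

Visit UN; enqueue DM, HO, YG → queue [DM, HO, YG]
Visit DM; enqueue DF, GT, QO, RT → queue [HO, YG, DF, GT, QO, RT]
Visit HO; enqueue CC, KH, UI → queue [YG, DF, GT, QO, RT, CC, KH, UI]
Visit YG; enqueue WS, ZX → queue [DF, GT, QO, RT, CC, KH, UI, WS, ZX]
Visit DF → queue [GT, QO, RT, CC, KH, UI, WS, ZX]
Visit GT; enqueue BK → queue [QO, RT, CC, KH, UI, WS, ZX, BK]
Visit QO → queue [RT, CC, KH, UI, WS, ZX, BK]
Visit RT → queue [CC, KH, UI, WS, ZX, BK]
Visit CC; enqueue FI → queue [KH, UI, WS, ZX, BK, FI]
Visit KH; enqueue RQ → queue [UI, WS, ZX, BK, FI, RQ]
Visit UI → queue [WS, ZX, BK, FI, RQ]
Visit WS → queue [ZX, BK, FI, RQ]
Visit ZX; enqueue RI → queue [BK, FI, RQ, RI]
Visit BK → queue [FI, RQ, RI]
Visit FI → queue [RQ, RI]
Visit RQ → queue [RI]
Visit RI → queue []

UN -> DM -> HO -> YG -> DF -> GT -> QO -> RT -> CC -> KH -> UI -> WS -> ZX -> BK -> FI -> RQ -> RI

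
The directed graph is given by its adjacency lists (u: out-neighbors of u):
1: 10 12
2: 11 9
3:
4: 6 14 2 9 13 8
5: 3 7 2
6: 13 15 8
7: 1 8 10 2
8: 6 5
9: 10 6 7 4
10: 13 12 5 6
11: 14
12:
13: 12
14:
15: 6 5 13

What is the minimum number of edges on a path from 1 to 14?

5

Level 0: 1
Level 1: 10, 12
Level 2: 5, 6, 13
Level 3: 2, 3, 7, 8, 15
Level 4: 9, 11
Level 5: 4, 14
14 first appears at level 5.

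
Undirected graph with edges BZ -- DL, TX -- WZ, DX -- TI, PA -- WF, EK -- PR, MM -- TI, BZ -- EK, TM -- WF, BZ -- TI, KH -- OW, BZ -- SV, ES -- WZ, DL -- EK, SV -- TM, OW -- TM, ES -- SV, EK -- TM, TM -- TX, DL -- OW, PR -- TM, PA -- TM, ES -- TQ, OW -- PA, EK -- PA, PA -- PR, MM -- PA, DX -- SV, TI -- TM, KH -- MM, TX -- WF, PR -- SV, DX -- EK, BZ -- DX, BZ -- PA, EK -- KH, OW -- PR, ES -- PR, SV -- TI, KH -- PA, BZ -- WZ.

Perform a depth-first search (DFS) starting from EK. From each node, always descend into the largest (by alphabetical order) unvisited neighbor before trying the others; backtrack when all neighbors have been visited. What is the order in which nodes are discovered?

Visit EK
EK → TM
TM → WF
WF → TX
TX → WZ
WZ → ES
ES → TQ
ES → SV
SV → TI
TI → MM
MM → PA
PA → PR
PR → OW
OW → KH
OW → DL
DL → BZ
BZ → DX

EK → TM → WF → TX → WZ → ES → TQ → SV → TI → MM → PA → PR → OW → KH → DL → BZ → DX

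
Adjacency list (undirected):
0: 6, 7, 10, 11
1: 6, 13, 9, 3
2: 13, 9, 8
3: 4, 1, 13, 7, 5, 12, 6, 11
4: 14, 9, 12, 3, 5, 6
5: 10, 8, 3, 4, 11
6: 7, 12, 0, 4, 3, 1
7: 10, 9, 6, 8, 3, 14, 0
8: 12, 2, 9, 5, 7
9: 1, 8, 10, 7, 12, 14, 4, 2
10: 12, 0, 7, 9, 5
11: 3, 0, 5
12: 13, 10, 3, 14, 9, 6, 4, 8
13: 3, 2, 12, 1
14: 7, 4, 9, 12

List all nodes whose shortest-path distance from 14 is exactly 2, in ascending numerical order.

0, 1, 2, 3, 5, 6, 8, 10, 13

Level 0: 14
Level 1: 4, 7, 9, 12
Level 2: 0, 1, 2, 3, 5, 6, 8, 10, 13
Level 3: 11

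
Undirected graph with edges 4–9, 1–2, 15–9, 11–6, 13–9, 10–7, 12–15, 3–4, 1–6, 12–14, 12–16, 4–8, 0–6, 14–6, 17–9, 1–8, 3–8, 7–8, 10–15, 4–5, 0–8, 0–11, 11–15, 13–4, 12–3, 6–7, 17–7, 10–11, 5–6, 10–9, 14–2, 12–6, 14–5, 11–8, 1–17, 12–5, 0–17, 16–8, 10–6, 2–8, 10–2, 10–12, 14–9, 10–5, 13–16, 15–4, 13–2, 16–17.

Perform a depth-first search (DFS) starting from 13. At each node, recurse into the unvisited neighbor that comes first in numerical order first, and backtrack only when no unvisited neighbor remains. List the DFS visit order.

13, 2, 1, 6, 0, 8, 3, 4, 5, 10, 7, 17, 9, 14, 12, 15, 11, 16

Visit 13
13 → 2
2 → 1
1 → 6
6 → 0
0 → 8
8 → 3
3 → 4
4 → 5
5 → 10
10 → 7
7 → 17
17 → 9
9 → 14
14 → 12
12 → 15
15 → 11
12 → 16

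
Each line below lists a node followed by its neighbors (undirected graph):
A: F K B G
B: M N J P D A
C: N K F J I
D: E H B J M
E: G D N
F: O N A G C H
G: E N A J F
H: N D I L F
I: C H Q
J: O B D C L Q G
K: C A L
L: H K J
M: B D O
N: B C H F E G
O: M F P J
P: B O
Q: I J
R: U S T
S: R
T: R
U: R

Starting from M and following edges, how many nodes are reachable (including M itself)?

17

BFS from M visits: M, B, D, O, N, J, P, A, E, H, F, C, G, L, Q, K, I
Reachable nodes: 17 of 21 total.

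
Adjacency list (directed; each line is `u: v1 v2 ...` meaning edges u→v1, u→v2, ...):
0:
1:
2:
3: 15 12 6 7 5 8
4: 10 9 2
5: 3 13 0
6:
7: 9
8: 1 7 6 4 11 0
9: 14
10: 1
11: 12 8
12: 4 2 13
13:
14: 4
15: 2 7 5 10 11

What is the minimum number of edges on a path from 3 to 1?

2

Level 0: 3
Level 1: 5, 6, 7, 8, 12, 15
Level 2: 0, 1, 2, 4, 9, 10, 11, 13
Level 3: 14
1 first appears at level 2.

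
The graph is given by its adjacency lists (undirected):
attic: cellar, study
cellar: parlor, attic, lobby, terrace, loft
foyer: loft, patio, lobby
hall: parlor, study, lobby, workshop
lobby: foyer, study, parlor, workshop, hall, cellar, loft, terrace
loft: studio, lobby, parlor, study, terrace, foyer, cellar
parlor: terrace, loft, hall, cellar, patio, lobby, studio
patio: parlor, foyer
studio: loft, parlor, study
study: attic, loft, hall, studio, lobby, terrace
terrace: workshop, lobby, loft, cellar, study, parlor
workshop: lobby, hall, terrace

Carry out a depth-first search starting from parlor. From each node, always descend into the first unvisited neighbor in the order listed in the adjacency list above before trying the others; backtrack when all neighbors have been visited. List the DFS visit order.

parlor, terrace, workshop, lobby, foyer, loft, studio, study, attic, cellar, hall, patio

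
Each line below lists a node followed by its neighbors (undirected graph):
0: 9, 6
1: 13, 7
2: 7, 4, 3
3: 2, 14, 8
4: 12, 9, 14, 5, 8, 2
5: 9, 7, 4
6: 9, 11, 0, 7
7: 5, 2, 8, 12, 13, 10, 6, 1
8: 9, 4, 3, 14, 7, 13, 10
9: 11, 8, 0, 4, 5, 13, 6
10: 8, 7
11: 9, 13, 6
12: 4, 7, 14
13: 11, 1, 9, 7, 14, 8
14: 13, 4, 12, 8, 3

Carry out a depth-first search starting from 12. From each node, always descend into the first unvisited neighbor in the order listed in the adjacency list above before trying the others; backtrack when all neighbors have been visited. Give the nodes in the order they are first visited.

Visit 12
12 → 4
4 → 9
9 → 11
11 → 13
13 → 1
1 → 7
7 → 5
7 → 2
2 → 3
3 → 14
14 → 8
8 → 10
7 → 6
6 → 0

12, 4, 9, 11, 13, 1, 7, 5, 2, 3, 14, 8, 10, 6, 0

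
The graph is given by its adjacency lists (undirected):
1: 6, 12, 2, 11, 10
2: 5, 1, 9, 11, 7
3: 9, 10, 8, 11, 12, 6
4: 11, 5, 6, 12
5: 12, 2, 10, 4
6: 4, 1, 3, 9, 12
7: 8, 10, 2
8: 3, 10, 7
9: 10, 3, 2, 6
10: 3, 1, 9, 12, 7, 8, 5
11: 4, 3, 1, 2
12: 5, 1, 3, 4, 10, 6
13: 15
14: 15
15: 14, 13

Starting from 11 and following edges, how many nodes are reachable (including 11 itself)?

12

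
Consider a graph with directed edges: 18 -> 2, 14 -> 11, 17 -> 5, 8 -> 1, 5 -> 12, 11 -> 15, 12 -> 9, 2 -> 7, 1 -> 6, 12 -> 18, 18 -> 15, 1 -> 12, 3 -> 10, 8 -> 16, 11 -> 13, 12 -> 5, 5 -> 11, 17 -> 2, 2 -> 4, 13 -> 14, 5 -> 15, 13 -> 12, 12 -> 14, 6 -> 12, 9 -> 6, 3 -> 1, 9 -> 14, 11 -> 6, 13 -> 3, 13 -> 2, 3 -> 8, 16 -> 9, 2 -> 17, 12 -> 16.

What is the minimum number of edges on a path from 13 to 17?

Level 0: 13
Level 1: 2, 3, 12, 14
Level 2: 1, 4, 5, 7, 8, 9, 10, 11, 16, 17, 18
Level 3: 6, 15
17 first appears at level 2.

2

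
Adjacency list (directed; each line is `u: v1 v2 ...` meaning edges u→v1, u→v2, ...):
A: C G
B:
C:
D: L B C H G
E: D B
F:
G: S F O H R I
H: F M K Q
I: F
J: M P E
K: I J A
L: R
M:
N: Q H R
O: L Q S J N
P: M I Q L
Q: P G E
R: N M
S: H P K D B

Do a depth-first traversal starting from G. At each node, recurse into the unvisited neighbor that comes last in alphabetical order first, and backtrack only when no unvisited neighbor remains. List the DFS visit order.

Visit G
G → S
S → P
P → Q
Q → E
E → D
D → L
L → R
R → N
N → H
H → M
H → K
K → J
K → I
I → F
K → A
A → C
D → B
G → O

G S P Q E D L R N H M K J I F A C B O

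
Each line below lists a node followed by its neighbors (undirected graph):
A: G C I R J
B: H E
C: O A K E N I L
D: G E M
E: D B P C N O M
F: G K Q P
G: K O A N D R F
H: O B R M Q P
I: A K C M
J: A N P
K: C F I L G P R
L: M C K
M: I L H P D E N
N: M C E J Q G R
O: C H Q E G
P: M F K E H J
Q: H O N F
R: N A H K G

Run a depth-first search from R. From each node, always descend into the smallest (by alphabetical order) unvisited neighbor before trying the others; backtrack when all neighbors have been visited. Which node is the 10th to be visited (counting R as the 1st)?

F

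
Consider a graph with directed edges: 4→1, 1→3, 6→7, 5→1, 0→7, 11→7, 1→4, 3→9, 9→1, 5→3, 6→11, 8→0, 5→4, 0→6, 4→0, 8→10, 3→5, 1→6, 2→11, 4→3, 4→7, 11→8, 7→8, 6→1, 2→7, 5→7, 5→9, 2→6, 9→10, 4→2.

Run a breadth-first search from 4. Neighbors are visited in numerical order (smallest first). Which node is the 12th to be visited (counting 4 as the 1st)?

10

Visit 4; enqueue 0, 1, 2, 3, 7 → queue [0, 1, 2, 3, 7]
Visit 0; enqueue 6 → queue [1, 2, 3, 7, 6]
Visit 1 → queue [2, 3, 7, 6]
Visit 2; enqueue 11 → queue [3, 7, 6, 11]
Visit 3; enqueue 5, 9 → queue [7, 6, 11, 5, 9]
Visit 7; enqueue 8 → queue [6, 11, 5, 9, 8]
Visit 6 → queue [11, 5, 9, 8]
Visit 11 → queue [5, 9, 8]
Visit 5 → queue [9, 8]
Visit 9; enqueue 10 → queue [8, 10]
Visit 8 → queue [10]
Visit 10 → queue []

Visit order: 4, 0, 1, 2, 3, 7, 6, 11, 5, 9, 8, 10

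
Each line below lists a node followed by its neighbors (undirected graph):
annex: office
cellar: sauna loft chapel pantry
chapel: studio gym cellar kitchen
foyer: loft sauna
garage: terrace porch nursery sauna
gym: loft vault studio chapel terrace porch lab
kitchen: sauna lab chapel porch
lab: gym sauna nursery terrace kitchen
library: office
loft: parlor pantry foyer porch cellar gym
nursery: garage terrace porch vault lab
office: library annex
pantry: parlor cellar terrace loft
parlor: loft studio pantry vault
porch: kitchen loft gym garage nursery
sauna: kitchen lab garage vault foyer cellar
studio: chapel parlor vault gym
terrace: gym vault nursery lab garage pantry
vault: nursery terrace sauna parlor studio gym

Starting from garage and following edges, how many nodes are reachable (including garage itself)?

BFS from garage visits: garage, terrace, porch, nursery, sauna, gym, vault, lab, pantry, kitchen, loft, foyer, cellar, studio, chapel, parlor
Reachable nodes: 16 of 19 total.

16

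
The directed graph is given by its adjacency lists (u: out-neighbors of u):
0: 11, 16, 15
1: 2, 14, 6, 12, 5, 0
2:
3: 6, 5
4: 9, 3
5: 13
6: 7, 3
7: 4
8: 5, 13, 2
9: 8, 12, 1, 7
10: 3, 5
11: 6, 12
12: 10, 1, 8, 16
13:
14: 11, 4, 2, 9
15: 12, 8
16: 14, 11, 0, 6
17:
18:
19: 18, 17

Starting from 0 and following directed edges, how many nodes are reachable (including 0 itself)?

17

BFS from 0 visits: 0, 11, 15, 16, 6, 12, 8, 14, 3, 7, 1, 10, 2, 5, 13, 4, 9
Reachable nodes: 17 of 20 total.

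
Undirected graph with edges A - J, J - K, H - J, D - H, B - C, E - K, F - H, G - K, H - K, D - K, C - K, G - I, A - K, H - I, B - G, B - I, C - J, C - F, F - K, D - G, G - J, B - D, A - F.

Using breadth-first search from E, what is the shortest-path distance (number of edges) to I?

Level 0: E
Level 1: K
Level 2: A, C, D, F, G, H, J
Level 3: B, I
I first appears at level 3.

3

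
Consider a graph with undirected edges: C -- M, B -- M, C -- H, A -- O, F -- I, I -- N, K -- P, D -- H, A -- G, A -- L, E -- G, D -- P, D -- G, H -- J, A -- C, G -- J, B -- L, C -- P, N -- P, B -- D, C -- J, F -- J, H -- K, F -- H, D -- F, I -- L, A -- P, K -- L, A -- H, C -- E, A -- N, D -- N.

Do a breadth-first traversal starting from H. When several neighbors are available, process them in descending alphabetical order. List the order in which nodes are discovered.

Visit H; enqueue K, J, F, D, C, A → queue [K, J, F, D, C, A]
Visit K; enqueue P, L → queue [J, F, D, C, A, P, L]
Visit J; enqueue G → queue [F, D, C, A, P, L, G]
Visit F; enqueue I → queue [D, C, A, P, L, G, I]
Visit D; enqueue N, B → queue [C, A, P, L, G, I, N, B]
Visit C; enqueue M, E → queue [A, P, L, G, I, N, B, M, E]
Visit A; enqueue O → queue [P, L, G, I, N, B, M, E, O]
Visit P → queue [L, G, I, N, B, M, E, O]
Visit L → queue [G, I, N, B, M, E, O]
Visit G → queue [I, N, B, M, E, O]
Visit I → queue [N, B, M, E, O]
Visit N → queue [B, M, E, O]
Visit B → queue [M, E, O]
Visit M → queue [E, O]
Visit E → queue [O]
Visit O → queue []

H, K, J, F, D, C, A, P, L, G, I, N, B, M, E, O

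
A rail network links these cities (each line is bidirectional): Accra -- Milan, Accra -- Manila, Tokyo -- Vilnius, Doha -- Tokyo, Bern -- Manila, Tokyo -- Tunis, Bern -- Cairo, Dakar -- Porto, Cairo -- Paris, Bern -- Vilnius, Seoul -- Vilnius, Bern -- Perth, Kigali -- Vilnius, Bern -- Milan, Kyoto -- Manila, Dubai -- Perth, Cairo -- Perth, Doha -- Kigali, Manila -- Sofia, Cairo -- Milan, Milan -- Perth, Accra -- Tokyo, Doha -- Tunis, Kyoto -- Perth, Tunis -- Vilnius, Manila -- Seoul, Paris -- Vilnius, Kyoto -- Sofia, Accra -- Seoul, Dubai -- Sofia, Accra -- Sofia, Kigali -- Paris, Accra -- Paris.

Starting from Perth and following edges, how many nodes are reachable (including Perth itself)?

BFS from Perth visits: Perth, Bern, Cairo, Dubai, Kyoto, Milan, Manila, Vilnius, Paris, Sofia, Accra, Seoul, Kigali, Tokyo, Tunis, Doha
Reachable nodes: 16 of 18 total.

16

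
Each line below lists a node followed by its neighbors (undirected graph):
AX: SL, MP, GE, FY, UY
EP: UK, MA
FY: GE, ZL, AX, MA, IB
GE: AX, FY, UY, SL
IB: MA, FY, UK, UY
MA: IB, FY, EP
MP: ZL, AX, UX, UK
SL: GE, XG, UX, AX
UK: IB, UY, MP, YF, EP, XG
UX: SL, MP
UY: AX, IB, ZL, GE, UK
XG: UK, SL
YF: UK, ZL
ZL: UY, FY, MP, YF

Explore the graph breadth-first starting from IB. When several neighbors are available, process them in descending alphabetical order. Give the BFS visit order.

IB -> UY -> UK -> MA -> FY -> ZL -> GE -> AX -> YF -> XG -> MP -> EP -> SL -> UX

Visit IB; enqueue UY, UK, MA, FY → queue [UY, UK, MA, FY]
Visit UY; enqueue ZL, GE, AX → queue [UK, MA, FY, ZL, GE, AX]
Visit UK; enqueue YF, XG, MP, EP → queue [MA, FY, ZL, GE, AX, YF, XG, MP, EP]
Visit MA → queue [FY, ZL, GE, AX, YF, XG, MP, EP]
Visit FY → queue [ZL, GE, AX, YF, XG, MP, EP]
Visit ZL → queue [GE, AX, YF, XG, MP, EP]
Visit GE; enqueue SL → queue [AX, YF, XG, MP, EP, SL]
Visit AX → queue [YF, XG, MP, EP, SL]
Visit YF → queue [XG, MP, EP, SL]
Visit XG → queue [MP, EP, SL]
Visit MP; enqueue UX → queue [EP, SL, UX]
Visit EP → queue [SL, UX]
Visit SL → queue [UX]
Visit UX → queue []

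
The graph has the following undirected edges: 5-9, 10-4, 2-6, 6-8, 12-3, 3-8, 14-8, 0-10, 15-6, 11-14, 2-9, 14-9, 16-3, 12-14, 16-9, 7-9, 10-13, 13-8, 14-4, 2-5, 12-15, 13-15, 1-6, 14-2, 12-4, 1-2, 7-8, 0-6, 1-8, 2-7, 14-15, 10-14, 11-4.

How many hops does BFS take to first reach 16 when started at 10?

Level 0: 10
Level 1: 0, 4, 13, 14
Level 2: 2, 6, 8, 9, 11, 12, 15
Level 3: 1, 3, 5, 7, 16
16 first appears at level 3.

3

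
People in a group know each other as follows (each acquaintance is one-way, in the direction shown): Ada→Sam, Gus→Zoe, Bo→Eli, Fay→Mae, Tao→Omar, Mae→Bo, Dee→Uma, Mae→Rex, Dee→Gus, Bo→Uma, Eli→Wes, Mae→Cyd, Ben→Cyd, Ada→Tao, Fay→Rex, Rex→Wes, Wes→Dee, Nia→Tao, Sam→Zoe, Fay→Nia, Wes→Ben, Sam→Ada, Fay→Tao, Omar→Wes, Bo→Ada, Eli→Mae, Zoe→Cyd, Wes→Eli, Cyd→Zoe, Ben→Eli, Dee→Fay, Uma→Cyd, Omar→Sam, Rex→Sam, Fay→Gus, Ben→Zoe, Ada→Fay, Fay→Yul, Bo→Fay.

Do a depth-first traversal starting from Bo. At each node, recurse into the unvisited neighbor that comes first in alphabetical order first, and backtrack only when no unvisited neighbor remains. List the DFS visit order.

Bo, Ada, Fay, Gus, Zoe, Cyd, Mae, Rex, Sam, Wes, Ben, Eli, Dee, Uma, Nia, Tao, Omar, Yul

Visit Bo
Bo → Ada
Ada → Fay
Fay → Gus
Gus → Zoe
Zoe → Cyd
Fay → Mae
Mae → Rex
Rex → Sam
Rex → Wes
Wes → Ben
Ben → Eli
Wes → Dee
Dee → Uma
Fay → Nia
Nia → Tao
Tao → Omar
Fay → Yul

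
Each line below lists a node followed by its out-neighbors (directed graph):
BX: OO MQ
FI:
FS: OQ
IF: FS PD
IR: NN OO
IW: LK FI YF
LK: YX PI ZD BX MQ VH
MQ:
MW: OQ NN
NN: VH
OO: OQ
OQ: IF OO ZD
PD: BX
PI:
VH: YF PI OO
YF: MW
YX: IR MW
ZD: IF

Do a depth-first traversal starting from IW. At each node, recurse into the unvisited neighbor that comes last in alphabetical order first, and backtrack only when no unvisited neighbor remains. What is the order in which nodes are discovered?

Visit IW
IW → YF
YF → MW
MW → OQ
OQ → ZD
ZD → IF
IF → PD
PD → BX
BX → OO
BX → MQ
IF → FS
MW → NN
NN → VH
VH → PI
IW → LK
LK → YX
YX → IR
IW → FI

IW, YF, MW, OQ, ZD, IF, PD, BX, OO, MQ, FS, NN, VH, PI, LK, YX, IR, FI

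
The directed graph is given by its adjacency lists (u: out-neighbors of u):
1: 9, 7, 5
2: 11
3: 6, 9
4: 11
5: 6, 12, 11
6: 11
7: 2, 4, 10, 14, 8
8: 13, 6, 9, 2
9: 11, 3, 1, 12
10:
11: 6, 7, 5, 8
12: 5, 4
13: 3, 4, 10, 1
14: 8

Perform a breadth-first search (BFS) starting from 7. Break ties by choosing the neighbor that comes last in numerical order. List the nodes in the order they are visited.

Visit 7; enqueue 14, 10, 8, 4, 2 → queue [14, 10, 8, 4, 2]
Visit 14 → queue [10, 8, 4, 2]
Visit 10 → queue [8, 4, 2]
Visit 8; enqueue 13, 9, 6 → queue [4, 2, 13, 9, 6]
Visit 4; enqueue 11 → queue [2, 13, 9, 6, 11]
Visit 2 → queue [13, 9, 6, 11]
Visit 13; enqueue 3, 1 → queue [9, 6, 11, 3, 1]
Visit 9; enqueue 12 → queue [6, 11, 3, 1, 12]
Visit 6 → queue [11, 3, 1, 12]
Visit 11; enqueue 5 → queue [3, 1, 12, 5]
Visit 3 → queue [1, 12, 5]
Visit 1 → queue [12, 5]
Visit 12 → queue [5]
Visit 5 → queue []

7, 14, 10, 8, 4, 2, 13, 9, 6, 11, 3, 1, 12, 5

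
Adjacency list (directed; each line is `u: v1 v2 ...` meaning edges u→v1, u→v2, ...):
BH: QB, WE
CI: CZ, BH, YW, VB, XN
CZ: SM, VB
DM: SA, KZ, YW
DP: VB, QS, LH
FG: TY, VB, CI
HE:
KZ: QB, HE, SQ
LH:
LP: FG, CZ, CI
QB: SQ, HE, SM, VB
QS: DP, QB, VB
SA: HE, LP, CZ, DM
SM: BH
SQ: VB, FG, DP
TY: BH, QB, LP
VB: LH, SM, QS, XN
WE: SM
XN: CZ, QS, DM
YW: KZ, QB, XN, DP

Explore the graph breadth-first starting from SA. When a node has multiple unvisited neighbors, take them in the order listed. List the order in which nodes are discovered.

SA, HE, LP, CZ, DM, FG, CI, SM, VB, KZ, YW, TY, BH, XN, LH, QS, QB, SQ, DP, WE

Visit SA; enqueue HE, LP, CZ, DM → queue [HE, LP, CZ, DM]
Visit HE → queue [LP, CZ, DM]
Visit LP; enqueue FG, CI → queue [CZ, DM, FG, CI]
Visit CZ; enqueue SM, VB → queue [DM, FG, CI, SM, VB]
Visit DM; enqueue KZ, YW → queue [FG, CI, SM, VB, KZ, YW]
Visit FG; enqueue TY → queue [CI, SM, VB, KZ, YW, TY]
Visit CI; enqueue BH, XN → queue [SM, VB, KZ, YW, TY, BH, XN]
Visit SM → queue [VB, KZ, YW, TY, BH, XN]
Visit VB; enqueue LH, QS → queue [KZ, YW, TY, BH, XN, LH, QS]
Visit KZ; enqueue QB, SQ → queue [YW, TY, BH, XN, LH, QS, QB, SQ]
Visit YW; enqueue DP → queue [TY, BH, XN, LH, QS, QB, SQ, DP]
Visit TY → queue [BH, XN, LH, QS, QB, SQ, DP]
Visit BH; enqueue WE → queue [XN, LH, QS, QB, SQ, DP, WE]
Visit XN → queue [LH, QS, QB, SQ, DP, WE]
Visit LH → queue [QS, QB, SQ, DP, WE]
Visit QS → queue [QB, SQ, DP, WE]
Visit QB → queue [SQ, DP, WE]
Visit SQ → queue [DP, WE]
Visit DP → queue [WE]
Visit WE → queue []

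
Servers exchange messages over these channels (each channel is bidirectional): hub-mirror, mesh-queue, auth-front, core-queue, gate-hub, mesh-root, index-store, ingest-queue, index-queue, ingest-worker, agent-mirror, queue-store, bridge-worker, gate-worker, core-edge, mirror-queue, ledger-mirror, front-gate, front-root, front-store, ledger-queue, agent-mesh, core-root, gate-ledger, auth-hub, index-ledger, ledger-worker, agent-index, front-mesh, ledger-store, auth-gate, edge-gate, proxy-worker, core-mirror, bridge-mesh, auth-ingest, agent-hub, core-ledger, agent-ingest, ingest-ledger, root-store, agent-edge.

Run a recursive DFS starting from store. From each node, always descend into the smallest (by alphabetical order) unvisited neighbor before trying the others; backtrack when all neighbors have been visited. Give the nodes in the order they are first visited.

Visit store
store → front
front → auth
auth → gate
gate → edge
edge → agent
agent → hub
hub → mirror
mirror → core
core → ledger
ledger → index
index → queue
queue → ingest
ingest → worker
worker → bridge
bridge → mesh
mesh → root
worker → proxy

store -> front -> auth -> gate -> edge -> agent -> hub -> mirror -> core -> ledger -> index -> queue -> ingest -> worker -> bridge -> mesh -> root -> proxy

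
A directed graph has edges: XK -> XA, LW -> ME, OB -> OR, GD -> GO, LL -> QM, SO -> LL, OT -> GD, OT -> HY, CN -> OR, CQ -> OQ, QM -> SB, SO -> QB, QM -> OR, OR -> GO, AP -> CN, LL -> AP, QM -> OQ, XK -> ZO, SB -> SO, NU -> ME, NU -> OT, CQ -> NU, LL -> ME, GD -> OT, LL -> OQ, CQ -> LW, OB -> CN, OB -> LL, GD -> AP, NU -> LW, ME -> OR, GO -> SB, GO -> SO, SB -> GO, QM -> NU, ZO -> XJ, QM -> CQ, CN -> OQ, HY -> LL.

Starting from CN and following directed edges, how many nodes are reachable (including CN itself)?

17

BFS from CN visits: CN, OR, OQ, GO, SO, SB, QB, LL, QM, ME, AP, NU, CQ, OT, LW, HY, GD
Reachable nodes: 17 of 22 total.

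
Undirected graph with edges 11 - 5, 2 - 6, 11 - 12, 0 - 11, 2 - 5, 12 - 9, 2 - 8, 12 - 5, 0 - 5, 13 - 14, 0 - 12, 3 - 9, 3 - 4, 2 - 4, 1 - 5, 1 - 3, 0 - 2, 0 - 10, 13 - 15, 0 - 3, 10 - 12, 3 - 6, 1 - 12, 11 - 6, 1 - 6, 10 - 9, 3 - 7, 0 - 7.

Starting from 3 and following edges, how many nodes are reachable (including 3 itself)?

BFS from 3 visits: 3, 9, 7, 6, 4, 1, 0, 12, 10, 11, 2, 5, 8
Reachable nodes: 13 of 16 total.

13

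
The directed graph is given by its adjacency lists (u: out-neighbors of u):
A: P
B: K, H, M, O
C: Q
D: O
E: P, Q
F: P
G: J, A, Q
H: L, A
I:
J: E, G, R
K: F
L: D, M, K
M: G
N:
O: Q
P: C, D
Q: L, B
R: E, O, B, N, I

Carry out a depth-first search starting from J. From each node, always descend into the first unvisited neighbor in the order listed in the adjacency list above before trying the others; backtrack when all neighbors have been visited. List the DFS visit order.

J → E → P → C → Q → L → D → O → M → G → A → K → F → B → H → R → N → I

Visit J
J → E
E → P
P → C
C → Q
Q → L
L → D
D → O
L → M
M → G
G → A
L → K
K → F
Q → B
B → H
J → R
R → N
R → I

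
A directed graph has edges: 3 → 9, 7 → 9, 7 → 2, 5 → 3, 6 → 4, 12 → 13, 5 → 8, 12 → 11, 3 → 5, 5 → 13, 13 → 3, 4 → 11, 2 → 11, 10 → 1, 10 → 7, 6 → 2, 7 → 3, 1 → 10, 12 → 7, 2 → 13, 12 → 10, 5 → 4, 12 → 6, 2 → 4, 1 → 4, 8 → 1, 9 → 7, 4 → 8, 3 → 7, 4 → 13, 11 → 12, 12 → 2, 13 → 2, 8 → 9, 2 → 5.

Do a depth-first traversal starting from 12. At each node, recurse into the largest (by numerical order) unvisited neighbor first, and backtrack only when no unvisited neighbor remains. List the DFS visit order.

Visit 12
12 → 13
13 → 3
3 → 9
9 → 7
7 → 2
2 → 11
2 → 5
5 → 8
8 → 1
1 → 10
1 → 4
12 → 6

12 → 13 → 3 → 9 → 7 → 2 → 11 → 5 → 8 → 1 → 10 → 4 → 6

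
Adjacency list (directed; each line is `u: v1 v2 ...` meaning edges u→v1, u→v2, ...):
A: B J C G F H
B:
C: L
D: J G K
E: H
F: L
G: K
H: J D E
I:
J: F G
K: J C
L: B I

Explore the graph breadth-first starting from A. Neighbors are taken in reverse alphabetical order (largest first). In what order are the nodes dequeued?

Visit A; enqueue J, H, G, F, C, B → queue [J, H, G, F, C, B]
Visit J → queue [H, G, F, C, B]
Visit H; enqueue E, D → queue [G, F, C, B, E, D]
Visit G; enqueue K → queue [F, C, B, E, D, K]
Visit F; enqueue L → queue [C, B, E, D, K, L]
Visit C → queue [B, E, D, K, L]
Visit B → queue [E, D, K, L]
Visit E → queue [D, K, L]
Visit D → queue [K, L]
Visit K → queue [L]
Visit L; enqueue I → queue [I]
Visit I → queue []

A → J → H → G → F → C → B → E → D → K → L → I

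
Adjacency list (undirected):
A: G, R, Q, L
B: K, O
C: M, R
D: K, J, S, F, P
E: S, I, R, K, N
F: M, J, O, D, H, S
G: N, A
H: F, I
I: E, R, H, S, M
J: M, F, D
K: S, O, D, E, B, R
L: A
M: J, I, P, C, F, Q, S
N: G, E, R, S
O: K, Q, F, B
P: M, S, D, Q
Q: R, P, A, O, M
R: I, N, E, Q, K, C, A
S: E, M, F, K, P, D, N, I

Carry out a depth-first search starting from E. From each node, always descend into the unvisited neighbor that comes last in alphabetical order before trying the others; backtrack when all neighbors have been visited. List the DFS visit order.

E, S, P, Q, R, N, G, A, L, K, O, F, M, J, D, I, H, C, B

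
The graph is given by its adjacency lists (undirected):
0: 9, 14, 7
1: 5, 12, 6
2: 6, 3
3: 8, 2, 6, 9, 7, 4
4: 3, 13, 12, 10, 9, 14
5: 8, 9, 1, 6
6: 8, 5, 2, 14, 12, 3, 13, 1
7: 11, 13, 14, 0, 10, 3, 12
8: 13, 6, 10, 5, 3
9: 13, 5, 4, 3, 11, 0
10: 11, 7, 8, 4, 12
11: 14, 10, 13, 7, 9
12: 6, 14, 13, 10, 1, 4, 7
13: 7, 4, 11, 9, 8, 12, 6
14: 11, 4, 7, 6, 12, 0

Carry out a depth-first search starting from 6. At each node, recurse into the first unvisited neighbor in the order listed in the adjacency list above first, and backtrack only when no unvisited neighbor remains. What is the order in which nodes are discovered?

6 8 13 7 11 14 4 3 2 9 5 1 12 10 0

Visit 6
6 → 8
8 → 13
13 → 7
7 → 11
11 → 14
14 → 4
4 → 3
3 → 2
3 → 9
9 → 5
5 → 1
1 → 12
12 → 10
9 → 0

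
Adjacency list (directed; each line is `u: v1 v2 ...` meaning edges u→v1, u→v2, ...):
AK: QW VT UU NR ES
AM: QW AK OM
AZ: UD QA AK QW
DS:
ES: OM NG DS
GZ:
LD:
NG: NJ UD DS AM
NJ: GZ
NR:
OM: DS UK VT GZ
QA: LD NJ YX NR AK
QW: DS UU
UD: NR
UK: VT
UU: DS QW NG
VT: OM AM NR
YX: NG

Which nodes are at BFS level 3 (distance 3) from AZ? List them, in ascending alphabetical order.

Level 0: AZ
Level 1: AK, QA, QW, UD
Level 2: DS, ES, LD, NJ, NR, UU, VT, YX
Level 3: AM, GZ, NG, OM
Level 4: UK

AM, GZ, NG, OM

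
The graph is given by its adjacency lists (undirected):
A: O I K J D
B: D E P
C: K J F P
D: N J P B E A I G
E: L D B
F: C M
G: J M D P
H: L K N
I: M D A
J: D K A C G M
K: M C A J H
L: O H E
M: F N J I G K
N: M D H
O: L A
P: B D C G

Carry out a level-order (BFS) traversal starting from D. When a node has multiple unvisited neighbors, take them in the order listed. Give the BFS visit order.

D N J P B E A I G M H K C L O F

Visit D; enqueue N, J, P, B, E, A, I, G → queue [N, J, P, B, E, A, I, G]
Visit N; enqueue M, H → queue [J, P, B, E, A, I, G, M, H]
Visit J; enqueue K, C → queue [P, B, E, A, I, G, M, H, K, C]
Visit P → queue [B, E, A, I, G, M, H, K, C]
Visit B → queue [E, A, I, G, M, H, K, C]
Visit E; enqueue L → queue [A, I, G, M, H, K, C, L]
Visit A; enqueue O → queue [I, G, M, H, K, C, L, O]
Visit I → queue [G, M, H, K, C, L, O]
Visit G → queue [M, H, K, C, L, O]
Visit M; enqueue F → queue [H, K, C, L, O, F]
Visit H → queue [K, C, L, O, F]
Visit K → queue [C, L, O, F]
Visit C → queue [L, O, F]
Visit L → queue [O, F]
Visit O → queue [F]
Visit F → queue []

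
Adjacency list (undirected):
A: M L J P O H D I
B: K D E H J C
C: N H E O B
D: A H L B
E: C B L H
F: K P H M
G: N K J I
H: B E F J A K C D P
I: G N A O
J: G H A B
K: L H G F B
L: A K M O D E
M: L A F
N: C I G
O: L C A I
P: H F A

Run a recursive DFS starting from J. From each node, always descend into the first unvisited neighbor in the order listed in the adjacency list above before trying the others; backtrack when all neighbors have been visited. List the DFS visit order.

Visit J
J → G
G → N
N → C
C → H
H → B
B → K
K → L
L → A
A → M
M → F
F → P
A → O
O → I
A → D
L → E

J G N C H B K L A M F P O I D E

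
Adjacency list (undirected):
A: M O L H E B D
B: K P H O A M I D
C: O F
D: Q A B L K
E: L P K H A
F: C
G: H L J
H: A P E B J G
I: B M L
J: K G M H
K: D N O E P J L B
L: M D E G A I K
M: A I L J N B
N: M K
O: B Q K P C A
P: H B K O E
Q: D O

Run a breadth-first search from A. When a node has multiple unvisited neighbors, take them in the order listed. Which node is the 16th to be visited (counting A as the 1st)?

G

Visit A; enqueue M, O, L, H, E, B, D → queue [M, O, L, H, E, B, D]
Visit M; enqueue I, J, N → queue [O, L, H, E, B, D, I, J, N]
Visit O; enqueue Q, K, P, C → queue [L, H, E, B, D, I, J, N, Q, K, P, C]
Visit L; enqueue G → queue [H, E, B, D, I, J, N, Q, K, P, C, G]
Visit H → queue [E, B, D, I, J, N, Q, K, P, C, G]
Visit E → queue [B, D, I, J, N, Q, K, P, C, G]
Visit B → queue [D, I, J, N, Q, K, P, C, G]
Visit D → queue [I, J, N, Q, K, P, C, G]
Visit I → queue [J, N, Q, K, P, C, G]
Visit J → queue [N, Q, K, P, C, G]
Visit N → queue [Q, K, P, C, G]
Visit Q → queue [K, P, C, G]
Visit K → queue [P, C, G]
Visit P → queue [C, G]
Visit C; enqueue F → queue [G, F]
Visit G → queue [F]
Visit F → queue []

Visit order: A, M, O, L, H, E, B, D, I, J, N, Q, K, P, C, G, F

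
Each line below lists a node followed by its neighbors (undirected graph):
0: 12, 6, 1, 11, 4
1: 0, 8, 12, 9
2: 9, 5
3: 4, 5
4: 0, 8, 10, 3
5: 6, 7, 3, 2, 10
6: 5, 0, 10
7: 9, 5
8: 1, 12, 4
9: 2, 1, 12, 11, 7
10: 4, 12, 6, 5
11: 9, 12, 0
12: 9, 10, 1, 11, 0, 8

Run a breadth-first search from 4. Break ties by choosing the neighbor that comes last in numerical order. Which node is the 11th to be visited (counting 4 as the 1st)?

Visit 4; enqueue 10, 8, 3, 0 → queue [10, 8, 3, 0]
Visit 10; enqueue 12, 6, 5 → queue [8, 3, 0, 12, 6, 5]
Visit 8; enqueue 1 → queue [3, 0, 12, 6, 5, 1]
Visit 3 → queue [0, 12, 6, 5, 1]
Visit 0; enqueue 11 → queue [12, 6, 5, 1, 11]
Visit 12; enqueue 9 → queue [6, 5, 1, 11, 9]
Visit 6 → queue [5, 1, 11, 9]
Visit 5; enqueue 7, 2 → queue [1, 11, 9, 7, 2]
Visit 1 → queue [11, 9, 7, 2]
Visit 11 → queue [9, 7, 2]
Visit 9 → queue [7, 2]
Visit 7 → queue [2]
Visit 2 → queue []

Visit order: 4, 10, 8, 3, 0, 12, 6, 5, 1, 11, 9, 7, 2

9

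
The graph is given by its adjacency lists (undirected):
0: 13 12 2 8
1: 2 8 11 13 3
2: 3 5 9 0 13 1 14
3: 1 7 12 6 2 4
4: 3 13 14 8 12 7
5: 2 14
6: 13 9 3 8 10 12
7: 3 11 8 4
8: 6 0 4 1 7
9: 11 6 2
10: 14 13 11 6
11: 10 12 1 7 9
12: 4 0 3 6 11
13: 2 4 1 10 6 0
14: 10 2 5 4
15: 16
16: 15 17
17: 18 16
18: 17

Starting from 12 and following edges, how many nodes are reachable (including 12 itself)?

15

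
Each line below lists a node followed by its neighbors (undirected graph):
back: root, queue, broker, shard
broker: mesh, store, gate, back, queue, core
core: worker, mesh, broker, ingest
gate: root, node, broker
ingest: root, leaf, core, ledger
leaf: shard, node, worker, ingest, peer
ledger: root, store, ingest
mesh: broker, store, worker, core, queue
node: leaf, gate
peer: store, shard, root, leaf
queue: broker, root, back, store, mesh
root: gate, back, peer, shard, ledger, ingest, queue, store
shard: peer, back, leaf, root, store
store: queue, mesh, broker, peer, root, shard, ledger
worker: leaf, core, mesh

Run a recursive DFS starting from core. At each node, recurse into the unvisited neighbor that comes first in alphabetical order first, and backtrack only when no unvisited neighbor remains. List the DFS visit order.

Visit core
core → broker
broker → back
back → queue
queue → mesh
mesh → store
store → ledger
ledger → ingest
ingest → leaf
leaf → node
node → gate
gate → root
root → peer
peer → shard
leaf → worker

core, broker, back, queue, mesh, store, ledger, ingest, leaf, node, gate, root, peer, shard, worker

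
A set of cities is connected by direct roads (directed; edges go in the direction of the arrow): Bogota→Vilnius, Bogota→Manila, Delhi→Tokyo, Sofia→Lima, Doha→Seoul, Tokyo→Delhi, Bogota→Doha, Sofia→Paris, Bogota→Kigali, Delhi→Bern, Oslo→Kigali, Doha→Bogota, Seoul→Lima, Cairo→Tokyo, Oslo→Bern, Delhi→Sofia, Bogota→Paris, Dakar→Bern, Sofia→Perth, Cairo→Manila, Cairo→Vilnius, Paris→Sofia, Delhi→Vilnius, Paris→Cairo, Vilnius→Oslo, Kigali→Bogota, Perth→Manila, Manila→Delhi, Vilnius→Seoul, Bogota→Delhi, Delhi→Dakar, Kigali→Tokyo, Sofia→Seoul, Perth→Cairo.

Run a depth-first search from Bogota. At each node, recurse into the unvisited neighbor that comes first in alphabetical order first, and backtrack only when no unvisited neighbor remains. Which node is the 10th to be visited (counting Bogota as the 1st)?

Tokyo

Visit Bogota
Bogota → Delhi
Delhi → Bern
Delhi → Dakar
Delhi → Sofia
Sofia → Lima
Sofia → Paris
Paris → Cairo
Cairo → Manila
Cairo → Tokyo
Cairo → Vilnius
Vilnius → Oslo
Oslo → Kigali
Vilnius → Seoul
Sofia → Perth
Bogota → Doha

Visit order: Bogota, Delhi, Bern, Dakar, Sofia, Lima, Paris, Cairo, Manila, Tokyo, Vilnius, Oslo, Kigali, Seoul, Perth, Doha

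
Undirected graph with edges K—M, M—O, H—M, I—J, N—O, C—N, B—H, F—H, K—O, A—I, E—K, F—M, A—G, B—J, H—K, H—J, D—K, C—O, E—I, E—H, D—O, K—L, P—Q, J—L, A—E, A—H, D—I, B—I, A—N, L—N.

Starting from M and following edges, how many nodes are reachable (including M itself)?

BFS from M visits: M, F, H, K, O, A, B, E, J, D, L, C, N, G, I
Reachable nodes: 15 of 17 total.

15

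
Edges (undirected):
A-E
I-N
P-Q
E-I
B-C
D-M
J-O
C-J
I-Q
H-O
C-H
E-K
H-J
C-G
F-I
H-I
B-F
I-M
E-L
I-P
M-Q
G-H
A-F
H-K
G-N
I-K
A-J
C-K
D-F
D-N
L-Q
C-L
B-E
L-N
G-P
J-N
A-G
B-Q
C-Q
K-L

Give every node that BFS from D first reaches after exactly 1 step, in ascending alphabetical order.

Level 0: D
Level 1: F, M, N
Level 2: A, B, G, I, J, L, Q
Level 3: C, E, H, K, O, P

F, M, N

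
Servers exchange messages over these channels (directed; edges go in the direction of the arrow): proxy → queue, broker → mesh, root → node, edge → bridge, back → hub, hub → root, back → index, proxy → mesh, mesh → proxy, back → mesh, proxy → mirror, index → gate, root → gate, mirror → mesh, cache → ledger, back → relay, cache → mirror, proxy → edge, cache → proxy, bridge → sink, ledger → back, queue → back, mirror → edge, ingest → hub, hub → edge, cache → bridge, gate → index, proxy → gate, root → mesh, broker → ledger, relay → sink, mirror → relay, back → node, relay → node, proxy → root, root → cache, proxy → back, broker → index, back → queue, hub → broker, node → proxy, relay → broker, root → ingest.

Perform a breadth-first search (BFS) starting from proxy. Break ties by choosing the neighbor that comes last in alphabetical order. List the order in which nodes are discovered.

proxy -> root -> queue -> mirror -> mesh -> gate -> edge -> back -> node -> ingest -> cache -> relay -> index -> bridge -> hub -> ledger -> sink -> broker

Visit proxy; enqueue root, queue, mirror, mesh, gate, edge, back → queue [root, queue, mirror, mesh, gate, edge, back]
Visit root; enqueue node, ingest, cache → queue [queue, mirror, mesh, gate, edge, back, node, ingest, cache]
Visit queue → queue [mirror, mesh, gate, edge, back, node, ingest, cache]
Visit mirror; enqueue relay → queue [mesh, gate, edge, back, node, ingest, cache, relay]
Visit mesh → queue [gate, edge, back, node, ingest, cache, relay]
Visit gate; enqueue index → queue [edge, back, node, ingest, cache, relay, index]
Visit edge; enqueue bridge → queue [back, node, ingest, cache, relay, index, bridge]
Visit back; enqueue hub → queue [node, ingest, cache, relay, index, bridge, hub]
Visit node → queue [ingest, cache, relay, index, bridge, hub]
Visit ingest → queue [cache, relay, index, bridge, hub]
Visit cache; enqueue ledger → queue [relay, index, bridge, hub, ledger]
Visit relay; enqueue sink, broker → queue [index, bridge, hub, ledger, sink, broker]
Visit index → queue [bridge, hub, ledger, sink, broker]
Visit bridge → queue [hub, ledger, sink, broker]
Visit hub → queue [ledger, sink, broker]
Visit ledger → queue [sink, broker]
Visit sink → queue [broker]
Visit broker → queue []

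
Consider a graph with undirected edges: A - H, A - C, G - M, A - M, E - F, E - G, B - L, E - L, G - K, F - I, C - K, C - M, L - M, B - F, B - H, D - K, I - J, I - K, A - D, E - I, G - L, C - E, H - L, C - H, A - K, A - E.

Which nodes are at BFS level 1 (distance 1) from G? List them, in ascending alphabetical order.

E, K, L, M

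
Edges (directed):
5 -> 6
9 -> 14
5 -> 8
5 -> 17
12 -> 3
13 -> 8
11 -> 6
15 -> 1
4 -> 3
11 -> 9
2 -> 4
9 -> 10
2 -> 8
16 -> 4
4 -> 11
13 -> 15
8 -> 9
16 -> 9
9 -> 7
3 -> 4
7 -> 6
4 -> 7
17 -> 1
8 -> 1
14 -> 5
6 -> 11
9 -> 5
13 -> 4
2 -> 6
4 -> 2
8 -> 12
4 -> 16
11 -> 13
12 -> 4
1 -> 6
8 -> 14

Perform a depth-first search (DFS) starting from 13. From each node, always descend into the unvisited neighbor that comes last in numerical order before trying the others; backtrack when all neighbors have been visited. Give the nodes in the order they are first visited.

Visit 13
13 → 15
15 → 1
1 → 6
6 → 11
11 → 9
9 → 14
14 → 5
5 → 17
5 → 8
8 → 12
12 → 4
4 → 16
4 → 7
4 → 3
4 → 2
9 → 10

13 15 1 6 11 9 14 5 17 8 12 4 16 7 3 2 10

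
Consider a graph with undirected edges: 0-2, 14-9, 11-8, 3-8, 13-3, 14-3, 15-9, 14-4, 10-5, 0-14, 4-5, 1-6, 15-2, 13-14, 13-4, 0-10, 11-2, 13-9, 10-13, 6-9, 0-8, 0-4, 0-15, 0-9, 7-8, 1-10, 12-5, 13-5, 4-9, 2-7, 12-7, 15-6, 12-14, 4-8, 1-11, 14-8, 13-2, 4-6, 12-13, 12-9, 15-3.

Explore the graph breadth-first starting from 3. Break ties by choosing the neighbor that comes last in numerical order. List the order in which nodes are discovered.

Visit 3; enqueue 15, 14, 13, 8 → queue [15, 14, 13, 8]
Visit 15; enqueue 9, 6, 2, 0 → queue [14, 13, 8, 9, 6, 2, 0]
Visit 14; enqueue 12, 4 → queue [13, 8, 9, 6, 2, 0, 12, 4]
Visit 13; enqueue 10, 5 → queue [8, 9, 6, 2, 0, 12, 4, 10, 5]
Visit 8; enqueue 11, 7 → queue [9, 6, 2, 0, 12, 4, 10, 5, 11, 7]
Visit 9 → queue [6, 2, 0, 12, 4, 10, 5, 11, 7]
Visit 6; enqueue 1 → queue [2, 0, 12, 4, 10, 5, 11, 7, 1]
Visit 2 → queue [0, 12, 4, 10, 5, 11, 7, 1]
Visit 0 → queue [12, 4, 10, 5, 11, 7, 1]
Visit 12 → queue [4, 10, 5, 11, 7, 1]
Visit 4 → queue [10, 5, 11, 7, 1]
Visit 10 → queue [5, 11, 7, 1]
Visit 5 → queue [11, 7, 1]
Visit 11 → queue [7, 1]
Visit 7 → queue [1]
Visit 1 → queue []

3 15 14 13 8 9 6 2 0 12 4 10 5 11 7 1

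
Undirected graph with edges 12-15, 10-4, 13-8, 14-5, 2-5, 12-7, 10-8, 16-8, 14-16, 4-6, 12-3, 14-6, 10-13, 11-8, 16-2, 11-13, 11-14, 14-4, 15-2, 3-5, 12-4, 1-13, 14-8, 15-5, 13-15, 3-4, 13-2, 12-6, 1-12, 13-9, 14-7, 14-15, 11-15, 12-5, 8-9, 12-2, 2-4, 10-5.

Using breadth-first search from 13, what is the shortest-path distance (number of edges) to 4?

2

Level 0: 13
Level 1: 1, 2, 8, 9, 10, 11, 15
Level 2: 4, 5, 12, 14, 16
Level 3: 3, 6, 7
4 first appears at level 2.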